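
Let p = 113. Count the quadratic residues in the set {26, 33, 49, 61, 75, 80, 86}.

3

(26/113) = +1 → QR.
(33/113) = -1 → non-residue.
(49/113) = +1 → QR.
(61/113) = +1 → QR.
(75/113) = -1 → non-residue.
(80/113) = -1 → non-residue.
(86/113) = -1 → non-residue.
Total quadratic residues among the 7: 3.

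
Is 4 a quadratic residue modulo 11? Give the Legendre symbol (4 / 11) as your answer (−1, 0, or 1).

Euler's criterion: (4/11) ≡ 4^5 (mod 11).
4^2 ≡ 5 (mod 11)
4^4 ≡ 3 (mod 11)
4^5 = 4^(4+1) ≡ 1 (mod 11).
Result is 1, so (4/11) = 1.

1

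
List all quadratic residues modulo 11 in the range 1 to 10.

1,3,4,5,9

Square k = 1,…,5 (k and 11−k give the same square):
1²=1, 2²=4, 3²=9, 4²≡5, 5²≡3 (mod 11).
So the quadratic residues mod 11 are {1, 3, 4, 5, 9}.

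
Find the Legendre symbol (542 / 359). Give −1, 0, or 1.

-1

First reduce: 542 ≡ 183 (mod 359).
Reciprocity: 183 ≡ 3 and 359 ≡ 3 (mod 4), so (183/359) = −(359/183).
Reduce top mod 183: now compute (176/183).
Pull out 2^4: since 183 ≡ 7 (mod 8), (2/183) = +1, so (2/183)^4 = +1.
Reciprocity: 11 ≡ 3 and 183 ≡ 3 (mod 4), so (11/183) = −(183/11).
Reduce top mod 11: now compute (7/11).
Reciprocity: 7 ≡ 3 and 11 ≡ 3 (mod 4), so (7/11) = −(11/7).
Reduce top mod 7: now compute (4/7).
Pull out 2^2: since 7 ≡ 7 (mod 8), (2/7) = +1, so (2/7)^2 = +1.
Reached (1/7) = 1. Collecting the sign flips along the way, the symbol is -1.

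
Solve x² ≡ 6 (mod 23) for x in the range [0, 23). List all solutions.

11, 12

Since 23 ≡ 3 (mod 4), a square root of 6 is 6^((23+1)/4) = 6^6 mod 23.
Repeated squaring: 6^2≡13, 6^4≡8 (mod 23).
6^6 = 6^(4+2) ≡ 12 (mod 23).
Check: 12² = 144 ≡ 6 (mod 23). The two roots are 11 and 12.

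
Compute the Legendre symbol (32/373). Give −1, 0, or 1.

-1

Euler's criterion: (32/373) ≡ 32^186 (mod 373).
32^2 ≡ 278 (mod 373)
32^4 ≡ 73 (mod 373)
32^8 ≡ 107 (mod 373)
32^16 ≡ 259 (mod 373)
32^32 ≡ 314 (mod 373)
32^64 ≡ 124 (mod 373)
32^128 ≡ 83 (mod 373)
32^186 = 32^(128+32+16+8+2) ≡ 372 (mod 373).
Result is 372 ≡ −1, so (32/373) = −1.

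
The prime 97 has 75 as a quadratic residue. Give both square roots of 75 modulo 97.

97 ≡ 1 (mod 4), so we find a root by search.
Trying successive values, 47² = 2209 ≡ 75 (mod 97). The other root is 97 − 47 = 50.

47, 50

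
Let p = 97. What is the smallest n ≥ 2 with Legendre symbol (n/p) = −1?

(2/97) = +1, so 2 is a residue.
(3/97) = +1, so 3 is a residue.
(4/97) = +1, so 4 is a residue.
(5/97) = −1, so 5 is the smallest positive non-residue mod 97.

5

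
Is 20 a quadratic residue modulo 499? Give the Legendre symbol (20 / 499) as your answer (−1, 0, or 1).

Euler's criterion: (20/499) ≡ 20^249 (mod 499).
20^2 ≡ 400 (mod 499)
20^4 ≡ 320 (mod 499)
20^8 ≡ 105 (mod 499)
20^16 ≡ 47 (mod 499)
20^32 ≡ 213 (mod 499)
20^64 ≡ 459 (mod 499)
20^128 ≡ 103 (mod 499)
20^249 = 20^(128+64+32+16+8+1) ≡ 1 (mod 499).
Result is 1, so (20/499) = 1.

1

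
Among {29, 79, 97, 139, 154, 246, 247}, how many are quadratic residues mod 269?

4

(29/269) = -1 → non-residue.
(79/269) = +1 → QR.
(97/269) = +1 → QR.
(139/269) = -1 → non-residue.
(154/269) = +1 → QR.
(246/269) = +1 → QR.
(247/269) = -1 → non-residue.
Total quadratic residues among the 7: 4.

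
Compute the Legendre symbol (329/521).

Reciprocity: 329 ≡ 1 and 521 ≡ 1 (mod 4), so (329/521) = +(521/329).
Reduce top mod 329: now compute (192/329).
Pull out 2^6: since 329 ≡ 1 (mod 8), (2/329) = +1, so (2/329)^6 = +1.
Reciprocity: 3 ≡ 3 and 329 ≡ 1 (mod 4), so (3/329) = +(329/3).
Reduce top mod 3: now compute (2/3).
Pull out 2: since 3 ≡ 3 (mod 8), (2/3) = -1.
Reached (1/3) = 1. Collecting the sign flips along the way, the symbol is -1.

-1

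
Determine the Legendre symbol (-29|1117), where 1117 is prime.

-1

First reduce: -29 ≡ 1088 (mod 1117).
Pull out 2^6: since 1117 ≡ 5 (mod 8), (2/1117) = -1, so (2/1117)^6 = +1.
Reciprocity: 17 ≡ 1 and 1117 ≡ 1 (mod 4), so (17/1117) = +(1117/17).
Reduce top mod 17: now compute (12/17).
Pull out 2^2: since 17 ≡ 1 (mod 8), (2/17) = +1, so (2/17)^2 = +1.
Reciprocity: 3 ≡ 3 and 17 ≡ 1 (mod 4), so (3/17) = +(17/3).
Reduce top mod 3: now compute (2/3).
Pull out 2: since 3 ≡ 3 (mod 8), (2/3) = -1.
Reached (1/3) = 1. Collecting the sign flips along the way, the symbol is -1.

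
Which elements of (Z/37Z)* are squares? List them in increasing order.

Square k = 1,…,18 (k and 37−k give the same square):
1²=1, 2²=4, 3²=9, 4²=16, 5²=25, 6²=36, 7²≡12, 8²≡27, 9²≡7, 10²≡26, 11²≡10, 12²≡33, 13²≡21, 14²≡11, 15²≡3, 16²≡34, 17²≡30, 18²≡28 (mod 37).
So the quadratic residues mod 37 are {1, 3, 4, 7, 9, 10, 11, 12, 16, 21, 25, 26, 27, 28, 30, 33, 34, 36}.

1,3,4,7,9,10,11,12,16,21,25,26,27,28,30,33,34,36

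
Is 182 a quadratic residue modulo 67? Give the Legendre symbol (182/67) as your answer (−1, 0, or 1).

-1

First reduce: 182 ≡ 48 (mod 67).
Pull out 2^4: since 67 ≡ 3 (mod 8), (2/67) = -1, so (2/67)^4 = +1.
Reciprocity: 3 ≡ 3 and 67 ≡ 3 (mod 4), so (3/67) = −(67/3).
Reduce top mod 3: now compute (1/3).
Reached (1/3) = 1. Collecting the sign flips along the way, the symbol is -1.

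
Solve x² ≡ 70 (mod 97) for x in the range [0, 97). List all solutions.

19, 78

97 ≡ 1 (mod 4), so we find a root by search.
Trying successive values, 19² = 361 ≡ 70 (mod 97). The other root is 97 − 19 = 78.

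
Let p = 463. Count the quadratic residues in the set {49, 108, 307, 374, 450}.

(49/463) = +1 → QR.
(108/463) = -1 → non-residue.
(307/463) = -1 → non-residue.
(374/463) = -1 → non-residue.
(450/463) = +1 → QR.
Total quadratic residues among the 5: 2.

2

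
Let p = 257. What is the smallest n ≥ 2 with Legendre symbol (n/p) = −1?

3

(2/257) = +1, so 2 is a residue.
(3/257) = −1, so 3 is the smallest positive non-residue mod 257.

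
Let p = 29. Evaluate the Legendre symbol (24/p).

1

Euler's criterion: (24/29) ≡ 24^14 (mod 29).
24^2 ≡ 25 (mod 29)
24^4 ≡ 16 (mod 29)
24^8 ≡ 24 (mod 29)
24^14 = 24^(8+4+2) ≡ 1 (mod 29).
Result is 1, so (24/29) = 1.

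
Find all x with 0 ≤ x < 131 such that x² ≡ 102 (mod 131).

44, 87

Since 131 ≡ 3 (mod 4), a square root of 102 is 102^((131+1)/4) = 102^33 mod 131.
Repeated squaring: 102^2≡55, 102^4≡12, 102^8≡13, 102^16≡38, 102^32≡3 (mod 131).
102^33 = 102^(32+1) ≡ 44 (mod 131).
Check: 44² = 1936 ≡ 102 (mod 131). The two roots are 44 and 87.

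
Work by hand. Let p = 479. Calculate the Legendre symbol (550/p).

First reduce: 550 ≡ 71 (mod 479).
Reciprocity: 71 ≡ 3 and 479 ≡ 3 (mod 4), so (71/479) = −(479/71).
Reduce top mod 71: now compute (53/71).
Reciprocity: 53 ≡ 1 and 71 ≡ 3 (mod 4), so (53/71) = +(71/53).
Reduce top mod 53: now compute (18/53).
Pull out 2: since 53 ≡ 5 (mod 8), (2/53) = -1.
Reciprocity: 9 ≡ 1 and 53 ≡ 1 (mod 4), so (9/53) = +(53/9).
Reduce top mod 9: now compute (8/9).
Pull out 2^3: since 9 ≡ 1 (mod 8), (2/9) = +1, so (2/9)^3 = +1.
Reached (1/9) = 1. Collecting the sign flips along the way, the symbol is +1.

1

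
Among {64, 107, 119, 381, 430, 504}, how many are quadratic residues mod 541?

1

(64/541) = +1 → QR.
(107/541) = -1 → non-residue.
(119/541) = -1 → non-residue.
(381/541) = -1 → non-residue.
(430/541) = -1 → non-residue.
(504/541) = -1 → non-residue.
Total quadratic residues among the 6: 1.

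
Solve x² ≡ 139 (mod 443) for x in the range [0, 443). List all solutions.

Since 443 ≡ 3 (mod 4), a square root of 139 is 139^((443+1)/4) = 139^111 mod 443.
Repeated squaring: 139^2≡272, 139^4≡3, 139^8≡9, 139^16≡81, 139^32≡359, 139^64≡411 (mod 443).
139^111 = 139^(64+32+8+4+2+1) ≡ 333 (mod 443).
Check: 333² = 110889 ≡ 139 (mod 443). The two roots are 110 and 333.

110, 333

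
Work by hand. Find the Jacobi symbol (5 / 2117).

Reciprocity: 5 ≡ 1 and 2117 ≡ 1 (mod 4), so (5/2117) = +(2117/5).
Reduce top mod 5: now compute (2/5).
Pull out 2: since 5 ≡ 5 (mod 8), (2/5) = -1.
Reached (1/5) = 1. Collecting the sign flips along the way, the symbol is -1.

-1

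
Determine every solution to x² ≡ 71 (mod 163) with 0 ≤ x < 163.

Since 163 ≡ 3 (mod 4), a square root of 71 is 71^((163+1)/4) = 71^41 mod 163.
Repeated squaring: 71^2≡151, 71^4≡144, 71^8≡35, 71^16≡84, 71^32≡47 (mod 163).
71^41 = 71^(32+8+1) ≡ 87 (mod 163).
Check: 87² = 7569 ≡ 71 (mod 163). The two roots are 76 and 87.

76, 87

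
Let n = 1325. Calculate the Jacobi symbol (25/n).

0

Reciprocity: 25 ≡ 1 and 1325 ≡ 1 (mod 4), so (25/1325) = +(1325/25).
Reduce top mod 25: now compute (0/25).
Top reduces to 0: gcd > 1, so the symbol is 0.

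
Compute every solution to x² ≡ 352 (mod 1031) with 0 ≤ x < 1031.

87, 944

Since 1031 ≡ 3 (mod 4), a square root of 352 is 352^((1031+1)/4) = 352^258 mod 1031.
Repeated squaring: 352^2≡184, 352^4≡864, 352^8≡52, 352^16≡642, 352^32≡795, 352^64≡22, 352^128≡484, 352^256≡219 (mod 1031).
352^258 = 352^(256+2) ≡ 87 (mod 1031).
Check: 87² = 7569 ≡ 352 (mod 1031). The two roots are 87 and 944.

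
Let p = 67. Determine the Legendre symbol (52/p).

Euler's criterion: (52/67) ≡ 52^33 (mod 67).
52^2 ≡ 24 (mod 67)
52^4 ≡ 40 (mod 67)
52^8 ≡ 59 (mod 67)
52^16 ≡ 64 (mod 67)
52^32 ≡ 9 (mod 67)
52^33 = 52^(32+1) ≡ 66 (mod 67).
Result is 66 ≡ −1, so (52/67) = −1.

-1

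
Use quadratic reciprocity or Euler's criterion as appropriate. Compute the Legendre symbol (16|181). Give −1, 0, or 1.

Pull out 2^4: since 181 ≡ 5 (mod 8), (2/181) = -1, so (2/181)^4 = +1.
Reached (1/181) = 1. Collecting the sign flips along the way, the symbol is +1.

1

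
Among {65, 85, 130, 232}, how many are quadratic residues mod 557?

1

(65/557) = +1 → QR.
(85/557) = -1 → non-residue.
(130/557) = -1 → non-residue.
(232/557) = -1 → non-residue.
Total quadratic residues among the 4: 1.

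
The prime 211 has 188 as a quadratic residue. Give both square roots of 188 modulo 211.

71, 140

Since 211 ≡ 3 (mod 4), a square root of 188 is 188^((211+1)/4) = 188^53 mod 211.
Repeated squaring: 188^2≡107, 188^4≡55, 188^8≡71, 188^16≡188, 188^32≡107 (mod 211).
188^53 = 188^(32+16+4+1) ≡ 71 (mod 211).
Check: 71² = 5041 ≡ 188 (mod 211). The two roots are 71 and 140.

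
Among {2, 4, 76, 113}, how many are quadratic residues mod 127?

4

(2/127) = +1 → QR.
(4/127) = +1 → QR.
(76/127) = +1 → QR.
(113/127) = +1 → QR.
Total quadratic residues among the 4: 4.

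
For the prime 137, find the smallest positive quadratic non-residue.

3

(2/137) = +1, so 2 is a residue.
(3/137) = −1, so 3 is the smallest positive non-residue mod 137.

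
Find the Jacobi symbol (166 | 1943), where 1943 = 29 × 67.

Pull out 2: since 1943 ≡ 7 (mod 8), (2/1943) = +1.
Reciprocity: 83 ≡ 3 and 1943 ≡ 3 (mod 4), so (83/1943) = −(1943/83).
Reduce top mod 83: now compute (34/83).
Pull out 2: since 83 ≡ 3 (mod 8), (2/83) = -1.
Reciprocity: 17 ≡ 1 and 83 ≡ 3 (mod 4), so (17/83) = +(83/17).
Reduce top mod 17: now compute (15/17).
Reciprocity: 15 ≡ 3 and 17 ≡ 1 (mod 4), so (15/17) = +(17/15).
Reduce top mod 15: now compute (2/15).
Pull out 2: since 15 ≡ 7 (mod 8), (2/15) = +1.
Reached (1/15) = 1. Collecting the sign flips along the way, the symbol is +1.

1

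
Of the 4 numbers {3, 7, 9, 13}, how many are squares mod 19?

(3/19) = -1 → non-residue.
(7/19) = +1 → QR.
(9/19) = +1 → QR.
(13/19) = -1 → non-residue.
Total quadratic residues among the 4: 2.

2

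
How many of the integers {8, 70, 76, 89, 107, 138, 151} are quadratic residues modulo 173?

(8/173) = -1 → non-residue.
(70/173) = -1 → non-residue.
(76/173) = -1 → non-residue.
(89/173) = +1 → QR.
(107/173) = -1 → non-residue.
(138/173) = +1 → QR.
(151/173) = +1 → QR.
Total quadratic residues among the 7: 3.

3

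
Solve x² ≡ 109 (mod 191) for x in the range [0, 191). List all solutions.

49, 142

Since 191 ≡ 3 (mod 4), a square root of 109 is 109^((191+1)/4) = 109^48 mod 191.
Repeated squaring: 109^2≡39, 109^4≡184, 109^8≡49, 109^16≡109, 109^32≡39 (mod 191).
109^48 = 109^(32+16) ≡ 49 (mod 191).
Check: 49² = 2401 ≡ 109 (mod 191). The two roots are 49 and 142.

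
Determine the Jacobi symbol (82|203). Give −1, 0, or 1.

-1

Pull out 2: since 203 ≡ 3 (mod 8), (2/203) = -1.
Reciprocity: 41 ≡ 1 and 203 ≡ 3 (mod 4), so (41/203) = +(203/41).
Reduce top mod 41: now compute (39/41).
Reciprocity: 39 ≡ 3 and 41 ≡ 1 (mod 4), so (39/41) = +(41/39).
Reduce top mod 39: now compute (2/39).
Pull out 2: since 39 ≡ 7 (mod 8), (2/39) = +1.
Reached (1/39) = 1. Collecting the sign flips along the way, the symbol is -1.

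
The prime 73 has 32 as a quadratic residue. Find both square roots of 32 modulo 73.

73 ≡ 1 (mod 4), so we find a root by search.
Trying successive values, 18² = 324 ≡ 32 (mod 73). The other root is 73 − 18 = 55.

18, 55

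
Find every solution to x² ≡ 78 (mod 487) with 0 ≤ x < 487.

213, 274

Since 487 ≡ 3 (mod 4), a square root of 78 is 78^((487+1)/4) = 78^122 mod 487.
Repeated squaring: 78^2≡240, 78^4≡134, 78^8≡424, 78^16≡73, 78^32≡459, 78^64≡297 (mod 487).
78^122 = 78^(64+32+16+8+2) ≡ 274 (mod 487).
Check: 274² = 75076 ≡ 78 (mod 487). The two roots are 213 and 274.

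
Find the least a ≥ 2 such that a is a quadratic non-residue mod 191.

(2/191) = +1, so 2 is a residue.
(3/191) = +1, so 3 is a residue.
(4/191) = +1, so 4 is a residue.
(5/191) = +1, so 5 is a residue.
(6/191) = +1, so 6 is a residue.
(7/191) = −1, so 7 is the smallest positive non-residue mod 191.

7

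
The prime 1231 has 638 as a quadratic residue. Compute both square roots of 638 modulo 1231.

Since 1231 ≡ 3 (mod 4), a square root of 638 is 638^((1231+1)/4) = 638^308 mod 1231.
Repeated squaring: 638^2≡814, 638^4≡318, 638^8≡182, 638^16≡1118, 638^32≡459, 638^64≡180, 638^128≡394, 638^256≡130 (mod 1231).
638^308 = 638^(256+32+16+4) ≡ 1102 (mod 1231).
Check: 1102² = 1214404 ≡ 638 (mod 1231). The two roots are 129 and 1102.

129, 1102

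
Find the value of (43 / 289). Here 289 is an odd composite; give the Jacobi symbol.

Reciprocity: 43 ≡ 3 and 289 ≡ 1 (mod 4), so (43/289) = +(289/43).
Reduce top mod 43: now compute (31/43).
Reciprocity: 31 ≡ 3 and 43 ≡ 3 (mod 4), so (31/43) = −(43/31).
Reduce top mod 31: now compute (12/31).
Pull out 2^2: since 31 ≡ 7 (mod 8), (2/31) = +1, so (2/31)^2 = +1.
Reciprocity: 3 ≡ 3 and 31 ≡ 3 (mod 4), so (3/31) = −(31/3).
Reduce top mod 3: now compute (1/3).
Reached (1/3) = 1. Collecting the sign flips along the way, the symbol is +1.

1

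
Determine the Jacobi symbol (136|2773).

-1

Pull out 2^3: since 2773 ≡ 5 (mod 8), (2/2773) = -1, so (2/2773)^3 = -1.
Reciprocity: 17 ≡ 1 and 2773 ≡ 1 (mod 4), so (17/2773) = +(2773/17).
Reduce top mod 17: now compute (2/17).
Pull out 2: since 17 ≡ 1 (mod 8), (2/17) = +1.
Reached (1/17) = 1. Collecting the sign flips along the way, the symbol is -1.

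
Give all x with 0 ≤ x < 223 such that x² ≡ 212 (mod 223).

99, 124

Since 223 ≡ 3 (mod 4), a square root of 212 is 212^((223+1)/4) = 212^56 mod 223.
Repeated squaring: 212^2≡121, 212^4≡146, 212^8≡131, 212^16≡213, 212^32≡100 (mod 223).
212^56 = 212^(32+16+8) ≡ 124 (mod 223).
Check: 124² = 15376 ≡ 212 (mod 223). The two roots are 99 and 124.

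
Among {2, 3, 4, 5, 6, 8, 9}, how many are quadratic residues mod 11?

(2/11) = -1 → non-residue.
(3/11) = +1 → QR.
(4/11) = +1 → QR.
(5/11) = +1 → QR.
(6/11) = -1 → non-residue.
(8/11) = -1 → non-residue.
(9/11) = +1 → QR.
Total quadratic residues among the 7: 4.

4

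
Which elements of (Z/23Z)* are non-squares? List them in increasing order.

5,7,10,11,14,15,17,19,20,21,22

Square k = 1,…,11 (k and 23−k give the same square):
1²=1, 2²=4, 3²=9, 4²=16, 5²≡2, 6²≡13, 7²≡3, 8²≡18, 9²≡12, 10²≡8, 11²≡6 (mod 23).
The residues are {1, 2, 3, 4, 6, 8, 9, 12, 13, 16, 18}; the non-residues are the remaining 11 nonzero classes.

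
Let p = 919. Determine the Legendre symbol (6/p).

Pull out 2: since 919 ≡ 7 (mod 8), (2/919) = +1.
Reciprocity: 3 ≡ 3 and 919 ≡ 3 (mod 4), so (3/919) = −(919/3).
Reduce top mod 3: now compute (1/3).
Reached (1/3) = 1. Collecting the sign flips along the way, the symbol is -1.

-1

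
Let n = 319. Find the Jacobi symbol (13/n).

Reciprocity: 13 ≡ 1 and 319 ≡ 3 (mod 4), so (13/319) = +(319/13).
Reduce top mod 13: now compute (7/13).
Reciprocity: 7 ≡ 3 and 13 ≡ 1 (mod 4), so (7/13) = +(13/7).
Reduce top mod 7: now compute (6/7).
Pull out 2: since 7 ≡ 7 (mod 8), (2/7) = +1.
Reciprocity: 3 ≡ 3 and 7 ≡ 3 (mod 4), so (3/7) = −(7/3).
Reduce top mod 3: now compute (1/3).
Reached (1/3) = 1. Collecting the sign flips along the way, the symbol is -1.

-1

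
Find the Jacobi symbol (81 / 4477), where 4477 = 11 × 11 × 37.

Reciprocity: 81 ≡ 1 and 4477 ≡ 1 (mod 4), so (81/4477) = +(4477/81).
Reduce top mod 81: now compute (22/81).
Pull out 2: since 81 ≡ 1 (mod 8), (2/81) = +1.
Reciprocity: 11 ≡ 3 and 81 ≡ 1 (mod 4), so (11/81) = +(81/11).
Reduce top mod 11: now compute (4/11).
Pull out 2^2: since 11 ≡ 3 (mod 8), (2/11) = -1, so (2/11)^2 = +1.
Reached (1/11) = 1. Collecting the sign flips along the way, the symbol is +1.

1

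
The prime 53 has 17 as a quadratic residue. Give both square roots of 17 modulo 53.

53 ≡ 1 (mod 4), so we find a root by search.
Trying successive values, 21² = 441 ≡ 17 (mod 53). The other root is 53 − 21 = 32.

21, 32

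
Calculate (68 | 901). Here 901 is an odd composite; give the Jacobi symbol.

0

Pull out 2^2: since 901 ≡ 5 (mod 8), (2/901) = -1, so (2/901)^2 = +1.
Reciprocity: 17 ≡ 1 and 901 ≡ 1 (mod 4), so (17/901) = +(901/17).
Reduce top mod 17: now compute (0/17).
Top reduces to 0: gcd > 1, so the symbol is 0.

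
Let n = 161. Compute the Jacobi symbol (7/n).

Reciprocity: 7 ≡ 3 and 161 ≡ 1 (mod 4), so (7/161) = +(161/7).
Reduce top mod 7: now compute (0/7).
Top reduces to 0: gcd > 1, so the symbol is 0.

0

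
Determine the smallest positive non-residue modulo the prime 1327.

3

(2/1327) = +1, so 2 is a residue.
(3/1327) = −1, so 3 is the smallest positive non-residue mod 1327.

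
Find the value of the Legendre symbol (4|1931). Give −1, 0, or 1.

1

Pull out 2^2: since 1931 ≡ 3 (mod 8), (2/1931) = -1, so (2/1931)^2 = +1.
Reached (1/1931) = 1. Collecting the sign flips along the way, the symbol is +1.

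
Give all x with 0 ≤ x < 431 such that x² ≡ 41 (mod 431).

Since 431 ≡ 3 (mod 4), a square root of 41 is 41^((431+1)/4) = 41^108 mod 431.
Repeated squaring: 41^2≡388, 41^4≡125, 41^8≡109, 41^16≡244, 41^32≡58, 41^64≡347 (mod 431).
41^108 = 41^(64+32+8+4) ≡ 327 (mod 431).
Check: 327² = 106929 ≡ 41 (mod 431). The two roots are 104 and 327.

104, 327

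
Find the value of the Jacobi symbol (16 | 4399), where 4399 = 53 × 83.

Pull out 2^4: since 4399 ≡ 7 (mod 8), (2/4399) = +1, so (2/4399)^4 = +1.
Reached (1/4399) = 1. Collecting the sign flips along the way, the symbol is +1.

1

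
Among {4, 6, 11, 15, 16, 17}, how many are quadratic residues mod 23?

(4/23) = +1 → QR.
(6/23) = +1 → QR.
(11/23) = -1 → non-residue.
(15/23) = -1 → non-residue.
(16/23) = +1 → QR.
(17/23) = -1 → non-residue.
Total quadratic residues among the 6: 3.

3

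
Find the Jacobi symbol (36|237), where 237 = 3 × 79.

0

Pull out 2^2: since 237 ≡ 5 (mod 8), (2/237) = -1, so (2/237)^2 = +1.
Reciprocity: 9 ≡ 1 and 237 ≡ 1 (mod 4), so (9/237) = +(237/9).
Reduce top mod 9: now compute (3/9).
Reciprocity: 3 ≡ 3 and 9 ≡ 1 (mod 4), so (3/9) = +(9/3).
Reduce top mod 3: now compute (0/3).
Top reduces to 0: gcd > 1, so the symbol is 0.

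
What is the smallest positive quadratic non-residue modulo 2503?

3

(2/2503) = +1, so 2 is a residue.
(3/2503) = −1, so 3 is the smallest positive non-residue mod 2503.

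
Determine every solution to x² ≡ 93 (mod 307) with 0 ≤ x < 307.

Since 307 ≡ 3 (mod 4), a square root of 93 is 93^((307+1)/4) = 93^77 mod 307.
Repeated squaring: 93^2≡53, 93^4≡46, 93^8≡274, 93^16≡168, 93^32≡287, 93^64≡93 (mod 307).
93^77 = 93^(64+8+4+1) ≡ 287 (mod 307).
Check: 287² = 82369 ≡ 93 (mod 307). The two roots are 20 and 287.

20, 287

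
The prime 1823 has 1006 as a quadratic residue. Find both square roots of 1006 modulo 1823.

236, 1587

Since 1823 ≡ 3 (mod 4), a square root of 1006 is 1006^((1823+1)/4) = 1006^456 mod 1823.
Repeated squaring: 1006^2≡271, 1006^4≡521, 1006^8≡1637, 1006^16≡1782, 1006^32≡1681, 1006^64≡111, 1006^128≡1383, 1006^256≡362 (mod 1823).
1006^456 = 1006^(256+128+64+8) ≡ 1587 (mod 1823).
Check: 1587² = 2518569 ≡ 1006 (mod 1823). The two roots are 236 and 1587.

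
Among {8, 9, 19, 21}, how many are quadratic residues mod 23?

(8/23) = +1 → QR.
(9/23) = +1 → QR.
(19/23) = -1 → non-residue.
(21/23) = -1 → non-residue.
Total quadratic residues among the 4: 2.

2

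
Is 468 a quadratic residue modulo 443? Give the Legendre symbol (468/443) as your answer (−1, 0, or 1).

Euler's criterion: (468/443) ≡ 25^221 (mod 443).
25^2 ≡ 182 (mod 443)
25^4 ≡ 342 (mod 443)
25^8 ≡ 12 (mod 443)
25^16 ≡ 144 (mod 443)
25^32 ≡ 358 (mod 443)
25^64 ≡ 137 (mod 443)
25^128 ≡ 163 (mod 443)
25^221 = 25^(128+64+16+8+4+1) ≡ 1 (mod 443).
Result is 1, so (468/443) = 1.

1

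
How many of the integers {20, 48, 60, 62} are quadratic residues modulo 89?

1

(20/89) = +1 → QR.
(48/89) = -1 → non-residue.
(60/89) = -1 → non-residue.
(62/89) = -1 → non-residue.
Total quadratic residues among the 4: 1.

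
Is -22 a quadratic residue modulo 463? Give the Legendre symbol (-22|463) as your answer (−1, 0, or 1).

1

First reduce: -22 ≡ 441 (mod 463).
Reciprocity: 441 ≡ 1 and 463 ≡ 3 (mod 4), so (441/463) = +(463/441).
Reduce top mod 441: now compute (22/441).
Pull out 2: since 441 ≡ 1 (mod 8), (2/441) = +1.
Reciprocity: 11 ≡ 3 and 441 ≡ 1 (mod 4), so (11/441) = +(441/11).
Reduce top mod 11: now compute (1/11).
Reached (1/11) = 1. Collecting the sign flips along the way, the symbol is +1.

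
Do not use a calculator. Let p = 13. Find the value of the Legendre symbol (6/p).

Euler's criterion: (6/13) ≡ 6^6 (mod 13).
6^2 ≡ 10 (mod 13)
6^4 ≡ 9 (mod 13)
6^6 = 6^(4+2) ≡ 12 (mod 13).
Result is 12 ≡ −1, so (6/13) = −1.

-1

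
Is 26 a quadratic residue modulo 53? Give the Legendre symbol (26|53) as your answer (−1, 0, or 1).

-1

Pull out 2: since 53 ≡ 5 (mod 8), (2/53) = -1.
Reciprocity: 13 ≡ 1 and 53 ≡ 1 (mod 4), so (13/53) = +(53/13).
Reduce top mod 13: now compute (1/13).
Reached (1/13) = 1. Collecting the sign flips along the way, the symbol is -1.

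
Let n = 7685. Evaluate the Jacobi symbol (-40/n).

First reduce: -40 ≡ 7645 (mod 7685).
Reciprocity: 7645 ≡ 1 and 7685 ≡ 1 (mod 4), so (7645/7685) = +(7685/7645).
Reduce top mod 7645: now compute (40/7645).
Pull out 2^3: since 7645 ≡ 5 (mod 8), (2/7645) = -1, so (2/7645)^3 = -1.
Reciprocity: 5 ≡ 1 and 7645 ≡ 1 (mod 4), so (5/7645) = +(7645/5).
Reduce top mod 5: now compute (0/5).
Top reduces to 0: gcd > 1, so the symbol is 0.

0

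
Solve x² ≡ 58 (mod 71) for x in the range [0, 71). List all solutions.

Since 71 ≡ 3 (mod 4), a square root of 58 is 58^((71+1)/4) = 58^18 mod 71.
Repeated squaring: 58^2≡27, 58^4≡19, 58^8≡6, 58^16≡36 (mod 71).
58^18 = 58^(16+2) ≡ 49 (mod 71).
Check: 49² = 2401 ≡ 58 (mod 71). The two roots are 22 and 49.

22, 49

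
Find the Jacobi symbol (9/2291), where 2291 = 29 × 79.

1

Reciprocity: 9 ≡ 1 and 2291 ≡ 3 (mod 4), so (9/2291) = +(2291/9).
Reduce top mod 9: now compute (5/9).
Reciprocity: 5 ≡ 1 and 9 ≡ 1 (mod 4), so (5/9) = +(9/5).
Reduce top mod 5: now compute (4/5).
Pull out 2^2: since 5 ≡ 5 (mod 8), (2/5) = -1, so (2/5)^2 = +1.
Reached (1/5) = 1. Collecting the sign flips along the way, the symbol is +1.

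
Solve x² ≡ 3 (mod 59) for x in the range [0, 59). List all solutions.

Since 59 ≡ 3 (mod 4), a square root of 3 is 3^((59+1)/4) = 3^15 mod 59.
Repeated squaring: 3^2≡9, 3^4≡22, 3^8≡12 (mod 59).
3^15 = 3^(8+4+2+1) ≡ 48 (mod 59).
Check: 48² = 2304 ≡ 3 (mod 59). The two roots are 11 and 48.

11, 48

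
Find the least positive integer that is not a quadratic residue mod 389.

(2/389) = −1, so 2 is the smallest positive non-residue mod 389.

2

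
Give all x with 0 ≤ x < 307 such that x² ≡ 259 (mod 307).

140, 167

Since 307 ≡ 3 (mod 4), a square root of 259 is 259^((307+1)/4) = 259^77 mod 307.
Repeated squaring: 259^2≡155, 259^4≡79, 259^8≡101, 259^16≡70, 259^32≡295, 259^64≡144 (mod 307).
259^77 = 259^(64+8+4+1) ≡ 167 (mod 307).
Check: 167² = 27889 ≡ 259 (mod 307). The two roots are 140 and 167.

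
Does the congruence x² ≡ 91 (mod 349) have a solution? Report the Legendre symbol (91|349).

Reciprocity: 91 ≡ 3 and 349 ≡ 1 (mod 4), so (91/349) = +(349/91).
Reduce top mod 91: now compute (76/91).
Pull out 2^2: since 91 ≡ 3 (mod 8), (2/91) = -1, so (2/91)^2 = +1.
Reciprocity: 19 ≡ 3 and 91 ≡ 3 (mod 4), so (19/91) = −(91/19).
Reduce top mod 19: now compute (15/19).
Reciprocity: 15 ≡ 3 and 19 ≡ 3 (mod 4), so (15/19) = −(19/15).
Reduce top mod 15: now compute (4/15).
Pull out 2^2: since 15 ≡ 7 (mod 8), (2/15) = +1, so (2/15)^2 = +1.
Reached (1/15) = 1. Collecting the sign flips along the way, the symbol is +1.

1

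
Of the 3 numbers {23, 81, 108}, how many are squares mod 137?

(23/137) = -1 → non-residue.
(81/137) = +1 → QR.
(108/137) = -1 → non-residue.
Total quadratic residues among the 3: 1.

1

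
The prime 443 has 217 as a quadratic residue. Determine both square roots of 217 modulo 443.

Since 443 ≡ 3 (mod 4), a square root of 217 is 217^((443+1)/4) = 217^111 mod 443.
Repeated squaring: 217^2≡131, 217^4≡327, 217^8≡166, 217^16≡90, 217^32≡126, 217^64≡371 (mod 443).
217^111 = 217^(64+32+8+4+2+1) ≡ 253 (mod 443).
Check: 253² = 64009 ≡ 217 (mod 443). The two roots are 190 and 253.

190, 253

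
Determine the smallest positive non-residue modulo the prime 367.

(2/367) = +1, so 2 is a residue.
(3/367) = −1, so 3 is the smallest positive non-residue mod 367.

3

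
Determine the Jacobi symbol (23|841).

1

Reciprocity: 23 ≡ 3 and 841 ≡ 1 (mod 4), so (23/841) = +(841/23).
Reduce top mod 23: now compute (13/23).
Reciprocity: 13 ≡ 1 and 23 ≡ 3 (mod 4), so (13/23) = +(23/13).
Reduce top mod 13: now compute (10/13).
Pull out 2: since 13 ≡ 5 (mod 8), (2/13) = -1.
Reciprocity: 5 ≡ 1 and 13 ≡ 1 (mod 4), so (5/13) = +(13/5).
Reduce top mod 5: now compute (3/5).
Reciprocity: 3 ≡ 3 and 5 ≡ 1 (mod 4), so (3/5) = +(5/3).
Reduce top mod 3: now compute (2/3).
Pull out 2: since 3 ≡ 3 (mod 8), (2/3) = -1.
Reached (1/3) = 1. Collecting the sign flips along the way, the symbol is +1.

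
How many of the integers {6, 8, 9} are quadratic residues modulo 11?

(6/11) = -1 → non-residue.
(8/11) = -1 → non-residue.
(9/11) = +1 → QR.
Total quadratic residues among the 3: 1.

1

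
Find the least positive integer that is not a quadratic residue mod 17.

3

(2/17) = +1, so 2 is a residue.
(3/17) = −1, so 3 is the smallest positive non-residue mod 17.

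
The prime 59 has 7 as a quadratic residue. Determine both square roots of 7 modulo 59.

Since 59 ≡ 3 (mod 4), a square root of 7 is 7^((59+1)/4) = 7^15 mod 59.
Repeated squaring: 7^2≡49, 7^4≡41, 7^8≡29 (mod 59).
7^15 = 7^(8+4+2+1) ≡ 19 (mod 59).
Check: 19² = 361 ≡ 7 (mod 59). The two roots are 19 and 40.

19, 40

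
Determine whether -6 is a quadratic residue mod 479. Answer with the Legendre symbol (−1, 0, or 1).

First reduce: -6 ≡ 473 (mod 479).
Reciprocity: 473 ≡ 1 and 479 ≡ 3 (mod 4), so (473/479) = +(479/473).
Reduce top mod 473: now compute (6/473).
Pull out 2: since 473 ≡ 1 (mod 8), (2/473) = +1.
Reciprocity: 3 ≡ 3 and 473 ≡ 1 (mod 4), so (3/473) = +(473/3).
Reduce top mod 3: now compute (2/3).
Pull out 2: since 3 ≡ 3 (mod 8), (2/3) = -1.
Reached (1/3) = 1. Collecting the sign flips along the way, the symbol is -1.

-1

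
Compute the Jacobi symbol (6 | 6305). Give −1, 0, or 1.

Pull out 2: since 6305 ≡ 1 (mod 8), (2/6305) = +1.
Reciprocity: 3 ≡ 3 and 6305 ≡ 1 (mod 4), so (3/6305) = +(6305/3).
Reduce top mod 3: now compute (2/3).
Pull out 2: since 3 ≡ 3 (mod 8), (2/3) = -1.
Reached (1/3) = 1. Collecting the sign flips along the way, the symbol is -1.

-1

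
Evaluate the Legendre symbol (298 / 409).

-1

Pull out 2: since 409 ≡ 1 (mod 8), (2/409) = +1.
Reciprocity: 149 ≡ 1 and 409 ≡ 1 (mod 4), so (149/409) = +(409/149).
Reduce top mod 149: now compute (111/149).
Reciprocity: 111 ≡ 3 and 149 ≡ 1 (mod 4), so (111/149) = +(149/111).
Reduce top mod 111: now compute (38/111).
Pull out 2: since 111 ≡ 7 (mod 8), (2/111) = +1.
Reciprocity: 19 ≡ 3 and 111 ≡ 3 (mod 4), so (19/111) = −(111/19).
Reduce top mod 19: now compute (16/19).
Pull out 2^4: since 19 ≡ 3 (mod 8), (2/19) = -1, so (2/19)^4 = +1.
Reached (1/19) = 1. Collecting the sign flips along the way, the symbol is -1.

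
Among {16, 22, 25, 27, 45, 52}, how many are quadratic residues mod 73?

3

(16/73) = +1 → QR.
(22/73) = -1 → non-residue.
(25/73) = +1 → QR.
(27/73) = +1 → QR.
(45/73) = -1 → non-residue.
(52/73) = -1 → non-residue.
Total quadratic residues among the 6: 3.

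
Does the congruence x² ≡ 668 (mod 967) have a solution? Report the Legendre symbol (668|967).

Pull out 2^2: since 967 ≡ 7 (mod 8), (2/967) = +1, so (2/967)^2 = +1.
Reciprocity: 167 ≡ 3 and 967 ≡ 3 (mod 4), so (167/967) = −(967/167).
Reduce top mod 167: now compute (132/167).
Pull out 2^2: since 167 ≡ 7 (mod 8), (2/167) = +1, so (2/167)^2 = +1.
Reciprocity: 33 ≡ 1 and 167 ≡ 3 (mod 4), so (33/167) = +(167/33).
Reduce top mod 33: now compute (2/33).
Pull out 2: since 33 ≡ 1 (mod 8), (2/33) = +1.
Reached (1/33) = 1. Collecting the sign flips along the way, the symbol is -1.

-1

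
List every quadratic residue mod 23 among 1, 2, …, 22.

Square k = 1,…,11 (k and 23−k give the same square):
1²=1, 2²=4, 3²=9, 4²=16, 5²≡2, 6²≡13, 7²≡3, 8²≡18, 9²≡12, 10²≡8, 11²≡6 (mod 23).
So the quadratic residues mod 23 are {1, 2, 3, 4, 6, 8, 9, 12, 13, 16, 18}.

1 2 3 4 6 8 9 12 13 16 18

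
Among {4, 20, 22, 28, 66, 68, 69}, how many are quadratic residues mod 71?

2

(4/71) = +1 → QR.
(20/71) = +1 → QR.
(22/71) = -1 → non-residue.
(28/71) = -1 → non-residue.
(66/71) = -1 → non-residue.
(68/71) = -1 → non-residue.
(69/71) = -1 → non-residue.
Total quadratic residues among the 7: 2.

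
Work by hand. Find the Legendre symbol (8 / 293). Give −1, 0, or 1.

Pull out 2^3: since 293 ≡ 5 (mod 8), (2/293) = -1, so (2/293)^3 = -1.
Reached (1/293) = 1. Collecting the sign flips along the way, the symbol is -1.

-1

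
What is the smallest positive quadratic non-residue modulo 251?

2

(2/251) = −1, so 2 is the smallest positive non-residue mod 251.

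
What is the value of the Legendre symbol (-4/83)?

-1

First reduce: -4 ≡ 79 (mod 83).
Reciprocity: 79 ≡ 3 and 83 ≡ 3 (mod 4), so (79/83) = −(83/79).
Reduce top mod 79: now compute (4/79).
Pull out 2^2: since 79 ≡ 7 (mod 8), (2/79) = +1, so (2/79)^2 = +1.
Reached (1/79) = 1. Collecting the sign flips along the way, the symbol is -1.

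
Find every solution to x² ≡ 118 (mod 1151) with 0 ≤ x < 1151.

Since 1151 ≡ 3 (mod 4), a square root of 118 is 118^((1151+1)/4) = 118^288 mod 1151.
Repeated squaring: 118^2≡112, 118^4≡1034, 118^8≡1028, 118^16≡166, 118^32≡1083, 118^64≡20, 118^128≡400, 118^256≡11 (mod 1151).
118^288 = 118^(256+32) ≡ 403 (mod 1151).
Check: 403² = 162409 ≡ 118 (mod 1151). The two roots are 403 and 748.

403, 748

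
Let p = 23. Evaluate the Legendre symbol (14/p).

Euler's criterion: (14/23) ≡ 14^11 (mod 23).
14^2 ≡ 12 (mod 23)
14^4 ≡ 6 (mod 23)
14^8 ≡ 13 (mod 23)
14^11 = 14^(8+2+1) ≡ 22 (mod 23).
Result is 22 ≡ −1, so (14/23) = −1.

-1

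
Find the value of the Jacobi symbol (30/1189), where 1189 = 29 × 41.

-1

Pull out 2: since 1189 ≡ 5 (mod 8), (2/1189) = -1.
Reciprocity: 15 ≡ 3 and 1189 ≡ 1 (mod 4), so (15/1189) = +(1189/15).
Reduce top mod 15: now compute (4/15).
Pull out 2^2: since 15 ≡ 7 (mod 8), (2/15) = +1, so (2/15)^2 = +1.
Reached (1/15) = 1. Collecting the sign flips along the way, the symbol is -1.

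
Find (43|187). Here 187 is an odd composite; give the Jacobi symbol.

Reciprocity: 43 ≡ 3 and 187 ≡ 3 (mod 4), so (43/187) = −(187/43).
Reduce top mod 43: now compute (15/43).
Reciprocity: 15 ≡ 3 and 43 ≡ 3 (mod 4), so (15/43) = −(43/15).
Reduce top mod 15: now compute (13/15).
Reciprocity: 13 ≡ 1 and 15 ≡ 3 (mod 4), so (13/15) = +(15/13).
Reduce top mod 13: now compute (2/13).
Pull out 2: since 13 ≡ 5 (mod 8), (2/13) = -1.
Reached (1/13) = 1. Collecting the sign flips along the way, the symbol is -1.

-1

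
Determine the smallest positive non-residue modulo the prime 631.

(2/631) = +1, so 2 is a residue.
(3/631) = −1, so 3 is the smallest positive non-residue mod 631.

3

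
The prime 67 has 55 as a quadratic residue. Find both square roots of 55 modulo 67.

16, 51

Since 67 ≡ 3 (mod 4), a square root of 55 is 55^((67+1)/4) = 55^17 mod 67.
Repeated squaring: 55^2≡10, 55^4≡33, 55^8≡17, 55^16≡21 (mod 67).
55^17 = 55^(16+1) ≡ 16 (mod 67).
Check: 16² = 256 ≡ 55 (mod 67). The two roots are 16 and 51.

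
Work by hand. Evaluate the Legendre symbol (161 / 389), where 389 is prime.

-1

Reciprocity: 161 ≡ 1 and 389 ≡ 1 (mod 4), so (161/389) = +(389/161).
Reduce top mod 161: now compute (67/161).
Reciprocity: 67 ≡ 3 and 161 ≡ 1 (mod 4), so (67/161) = +(161/67).
Reduce top mod 67: now compute (27/67).
Reciprocity: 27 ≡ 3 and 67 ≡ 3 (mod 4), so (27/67) = −(67/27).
Reduce top mod 27: now compute (13/27).
Reciprocity: 13 ≡ 1 and 27 ≡ 3 (mod 4), so (13/27) = +(27/13).
Reduce top mod 13: now compute (1/13).
Reached (1/13) = 1. Collecting the sign flips along the way, the symbol is -1.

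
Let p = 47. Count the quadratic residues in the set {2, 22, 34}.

(2/47) = +1 → QR.
(22/47) = -1 → non-residue.
(34/47) = +1 → QR.
Total quadratic residues among the 3: 2.

2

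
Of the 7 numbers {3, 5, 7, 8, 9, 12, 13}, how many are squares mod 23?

(3/23) = +1 → QR.
(5/23) = -1 → non-residue.
(7/23) = -1 → non-residue.
(8/23) = +1 → QR.
(9/23) = +1 → QR.
(12/23) = +1 → QR.
(13/23) = +1 → QR.
Total quadratic residues among the 7: 5.

5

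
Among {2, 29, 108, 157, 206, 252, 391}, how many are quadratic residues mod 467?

(2/467) = -1 → non-residue.
(29/467) = -1 → non-residue.
(108/467) = +1 → QR.
(157/467) = +1 → QR.
(206/467) = +1 → QR.
(252/467) = +1 → QR.
(391/467) = +1 → QR.
Total quadratic residues among the 7: 5.

5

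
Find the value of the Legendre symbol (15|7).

1

Euler's criterion: (15/7) ≡ 1^3 (mod 7).
1^2 ≡ 1 (mod 7)
1^3 = 1^(2+1) ≡ 1 (mod 7).
Result is 1, so (15/7) = 1.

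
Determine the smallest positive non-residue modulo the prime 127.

3

(2/127) = +1, so 2 is a residue.
(3/127) = −1, so 3 is the smallest positive non-residue mod 127.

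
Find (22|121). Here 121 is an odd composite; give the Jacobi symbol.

Pull out 2: since 121 ≡ 1 (mod 8), (2/121) = +1.
Reciprocity: 11 ≡ 3 and 121 ≡ 1 (mod 4), so (11/121) = +(121/11).
Reduce top mod 11: now compute (0/11).
Top reduces to 0: gcd > 1, so the symbol is 0.

0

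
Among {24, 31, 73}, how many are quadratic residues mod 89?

1

(24/89) = -1 → non-residue.
(31/89) = -1 → non-residue.
(73/89) = +1 → QR.
Total quadratic residues among the 3: 1.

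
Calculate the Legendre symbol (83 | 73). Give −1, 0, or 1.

Euler's criterion: (83/73) ≡ 10^36 (mod 73).
10^2 ≡ 27 (mod 73)
10^4 ≡ 72 (mod 73)
10^8 ≡ 1 (mod 73)
10^16 ≡ 1 (mod 73)
10^32 ≡ 1 (mod 73)
10^36 = 10^(32+4) ≡ 72 (mod 73).
Result is 72 ≡ −1, so (83/73) = −1.

-1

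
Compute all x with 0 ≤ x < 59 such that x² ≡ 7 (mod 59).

Since 59 ≡ 3 (mod 4), a square root of 7 is 7^((59+1)/4) = 7^15 mod 59.
Repeated squaring: 7^2≡49, 7^4≡41, 7^8≡29 (mod 59).
7^15 = 7^(8+4+2+1) ≡ 19 (mod 59).
Check: 19² = 361 ≡ 7 (mod 59). The two roots are 19 and 40.

19, 40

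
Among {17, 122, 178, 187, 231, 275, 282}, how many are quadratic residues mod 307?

(17/307) = +1 → QR.
(122/307) = +1 → QR.
(178/307) = -1 → non-residue.
(187/307) = +1 → QR.
(231/307) = -1 → non-residue.
(275/307) = +1 → QR.
(282/307) = -1 → non-residue.
Total quadratic residues among the 7: 4.

4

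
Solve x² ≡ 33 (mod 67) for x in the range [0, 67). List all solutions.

Since 67 ≡ 3 (mod 4), a square root of 33 is 33^((67+1)/4) = 33^17 mod 67.
Repeated squaring: 33^2≡17, 33^4≡21, 33^8≡39, 33^16≡47 (mod 67).
33^17 = 33^(16+1) ≡ 10 (mod 67).
Check: 10² = 100 ≡ 33 (mod 67). The two roots are 10 and 57.

10, 57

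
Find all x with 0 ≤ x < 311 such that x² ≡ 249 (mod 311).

101, 210

Since 311 ≡ 3 (mod 4), a square root of 249 is 249^((311+1)/4) = 249^78 mod 311.
Repeated squaring: 249^2≡112, 249^4≡104, 249^8≡242, 249^16≡96, 249^32≡197, 249^64≡245 (mod 311).
249^78 = 249^(64+8+4+2) ≡ 210 (mod 311).
Check: 210² = 44100 ≡ 249 (mod 311). The two roots are 101 and 210.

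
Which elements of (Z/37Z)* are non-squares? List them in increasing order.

Square k = 1,…,18 (k and 37−k give the same square):
1²=1, 2²=4, 3²=9, 4²=16, 5²=25, 6²=36, 7²≡12, 8²≡27, 9²≡7, 10²≡26, 11²≡10, 12²≡33, 13²≡21, 14²≡11, 15²≡3, 16²≡34, 17²≡30, 18²≡28 (mod 37).
The residues are {1, 3, 4, 7, 9, 10, 11, 12, 16, 21, 25, 26, 27, 28, 30, 33, 34, 36}; the non-residues are the remaining 18 nonzero classes.

2 5 6 8 13 14 15 17 18 19 20 22 23 24 29 31 32 35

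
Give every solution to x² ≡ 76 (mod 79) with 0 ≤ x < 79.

32, 47

Since 79 ≡ 3 (mod 4), a square root of 76 is 76^((79+1)/4) = 76^20 mod 79.
Repeated squaring: 76^2≡9, 76^4≡2, 76^8≡4, 76^16≡16 (mod 79).
76^20 = 76^(16+4) ≡ 32 (mod 79).
Check: 32² = 1024 ≡ 76 (mod 79). The two roots are 32 and 47.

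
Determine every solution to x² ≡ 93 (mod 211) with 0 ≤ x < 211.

Since 211 ≡ 3 (mod 4), a square root of 93 is 93^((211+1)/4) = 93^53 mod 211.
Repeated squaring: 93^2≡209, 93^4≡4, 93^8≡16, 93^16≡45, 93^32≡126 (mod 211).
93^53 = 93^(32+16+4+1) ≡ 84 (mod 211).
Check: 84² = 7056 ≡ 93 (mod 211). The two roots are 84 and 127.

84, 127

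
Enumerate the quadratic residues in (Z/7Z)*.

1, 2, 4

Square k = 1,…,3 (k and 7−k give the same square):
1²=1, 2²=4, 3²≡2 (mod 7).
So the quadratic residues mod 7 are {1, 2, 4}.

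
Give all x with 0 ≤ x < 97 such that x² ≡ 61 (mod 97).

97 ≡ 1 (mod 4), so we find a root by search.
Trying successive values, 35² = 1225 ≡ 61 (mod 97). The other root is 97 − 35 = 62.

35, 62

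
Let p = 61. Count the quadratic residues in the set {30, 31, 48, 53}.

1

(30/61) = -1 → non-residue.
(31/61) = -1 → non-residue.
(48/61) = +1 → QR.
(53/61) = -1 → non-residue.
Total quadratic residues among the 4: 1.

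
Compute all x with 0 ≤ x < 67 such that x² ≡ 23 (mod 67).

Since 67 ≡ 3 (mod 4), a square root of 23 is 23^((67+1)/4) = 23^17 mod 67.
Repeated squaring: 23^2≡60, 23^4≡49, 23^8≡56, 23^16≡54 (mod 67).
23^17 = 23^(16+1) ≡ 36 (mod 67).
Check: 36² = 1296 ≡ 23 (mod 67). The two roots are 31 and 36.

31, 36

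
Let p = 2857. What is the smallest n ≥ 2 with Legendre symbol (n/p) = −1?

5

(2/2857) = +1, so 2 is a residue.
(3/2857) = +1, so 3 is a residue.
(4/2857) = +1, so 4 is a residue.
(5/2857) = −1, so 5 is the smallest positive non-residue mod 2857.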